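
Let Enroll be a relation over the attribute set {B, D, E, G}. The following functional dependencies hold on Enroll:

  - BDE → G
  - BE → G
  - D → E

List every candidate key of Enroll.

{B, D}

Attributes B, D never appear on any right-hand side, so every candidate key must contain {B, D}.
{B, D}⁺ = {B, D, E, G}, which is all of the schema, so {B, D} is the only candidate key.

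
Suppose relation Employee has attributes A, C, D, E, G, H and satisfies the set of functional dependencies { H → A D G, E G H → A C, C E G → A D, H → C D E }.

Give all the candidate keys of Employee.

{H}

Attribute H never appears on the right-hand side of any dependency, so H must belong to every candidate key.
{H}⁺ = {A, C, D, E, G, H}, which is all of the schema, so {H} is the only candidate key.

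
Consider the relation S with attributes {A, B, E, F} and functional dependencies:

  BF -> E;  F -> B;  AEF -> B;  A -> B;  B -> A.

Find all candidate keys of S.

{F}

Attribute F never appears on the right-hand side of any dependency, so F must belong to every candidate key.
{F}⁺ = {A, B, E, F}, which is all of the schema, so {F} is the only candidate key.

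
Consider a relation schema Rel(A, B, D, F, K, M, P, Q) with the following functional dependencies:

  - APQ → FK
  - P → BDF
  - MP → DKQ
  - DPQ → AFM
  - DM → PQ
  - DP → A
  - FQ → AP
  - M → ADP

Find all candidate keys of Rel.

{M}⁺: M→ADP adds A, D, P; P→BDF adds B, F; MP→DKQ adds K, Q → {A, B, D, F, K, M, P, Q}.
{F, Q}⁺: FQ→AP adds A, P; APQ→FK adds K; P→BDF adds B, D; DPQ→AFM adds M → {A, B, D, F, K, M, P, Q}.
{P, Q}⁺: P→BDF adds B, D, F; DPQ→AFM adds A, M; APQ→FK adds K → {A, B, D, F, K, M, P, Q}.
Any other superkey contains one of these as a subset, so there are no further candidate keys.

{M}, {F, Q}, {P, Q}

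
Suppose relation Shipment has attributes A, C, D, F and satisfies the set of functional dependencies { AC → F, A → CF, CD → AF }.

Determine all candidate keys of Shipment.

{A, D}; {C, D}

Attribute D never appears on the right-hand side of any dependency, so D must belong to every candidate key.
{D}⁺ = {D}, which is not all of the schema, so we must add further attributes.
{A, D}⁺: A→CF adds C, F → {A, C, D, F}. Minimal: {D}⁺ = {D}; {A}⁺ = {A, C, F} — none reach the full schema.
{C, D}⁺: CD→AF adds A, F → {A, C, D, F}. Minimal: {D}⁺ = {D}; {C}⁺ = {C} — none reach the full schema.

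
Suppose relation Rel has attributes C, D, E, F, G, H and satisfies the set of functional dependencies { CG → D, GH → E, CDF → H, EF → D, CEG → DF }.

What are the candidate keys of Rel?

Attributes C, G never appear on any right-hand side, so every candidate key must contain {C, G}.
{C, G}⁺ = {C, D, G}, which is not all of the schema, so we must add further attributes.
{C, E, G}⁺: CG→D adds D; CEG→DF adds F; CDF→H adds H → {C, D, E, F, G, H}.
{C, F, G}⁺: CG→D adds D; CDF→H adds H; GH→E adds E → {C, D, E, F, G, H}.
{C, G, H}⁺: CG→D adds D; GH→E adds E; CEG→DF adds F → {C, D, E, F, G, H}.
Any other superkey contains one of these as a subset, so there are no further candidate keys.

CEG; CFG; CGH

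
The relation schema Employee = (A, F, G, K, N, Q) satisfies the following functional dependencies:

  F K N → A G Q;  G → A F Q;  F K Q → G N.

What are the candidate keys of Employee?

GK; FKN; FKQ

Attribute K never appears on the right-hand side of any dependency, so K must belong to every candidate key.
{K}⁺ = {K}, which is not all of the schema, so we must add further attributes.
{G, K}⁺: G→AFQ adds A, F, Q; FKQ→GN adds N → {A, F, G, K, N, Q}.
{F, K, N}⁺: FKN→AGQ adds A, G, Q → {A, F, G, K, N, Q}.
{F, K, Q}⁺: FKQ→GN adds G, N; FKN→AGQ adds A → {A, F, G, K, N, Q}.
Any other superkey contains one of these as a subset, so there are no further candidate keys.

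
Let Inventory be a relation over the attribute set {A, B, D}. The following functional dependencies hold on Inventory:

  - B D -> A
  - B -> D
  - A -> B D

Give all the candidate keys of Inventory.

{A}⁺: A→BD adds B, D → {A, B, D}.
{B}⁺: B→D adds D; BD→A adds A → {A, B, D}.

(A); (B)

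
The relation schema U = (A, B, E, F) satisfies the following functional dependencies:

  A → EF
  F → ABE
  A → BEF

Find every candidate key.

{A}⁺: A→EF adds E, F; F→ABE adds B → {A, B, E, F}.
{F}⁺: F→ABE adds A, B, E → {A, B, E, F}.

{A}; {F}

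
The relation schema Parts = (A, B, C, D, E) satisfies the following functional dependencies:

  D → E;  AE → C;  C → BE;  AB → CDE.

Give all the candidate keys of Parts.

{A, B}⁺: AB→CDE adds C, D, E → {A, B, C, D, E}. Minimal: {B}⁺ = {B}; {A}⁺ = {A} — none reach the full schema.
{A, C}⁺: C→BE adds B, E; AB→CDE adds D → {A, B, C, D, E}. Minimal: {C}⁺ = {B, C, E}; {A}⁺ = {A} — none reach the full schema.
{A, D}⁺: D→E adds E; AE→C adds C; C→BE adds B → {A, B, C, D, E}. Minimal: {D}⁺ = {D, E}; {A}⁺ = {A} — none reach the full schema.
{A, E}⁺: AE→C adds C; C→BE adds B; AB→CDE adds D → {A, B, C, D, E}. Minimal: {E}⁺ = {E}; {A}⁺ = {A} — none reach the full schema.

AB; AC; AD; AE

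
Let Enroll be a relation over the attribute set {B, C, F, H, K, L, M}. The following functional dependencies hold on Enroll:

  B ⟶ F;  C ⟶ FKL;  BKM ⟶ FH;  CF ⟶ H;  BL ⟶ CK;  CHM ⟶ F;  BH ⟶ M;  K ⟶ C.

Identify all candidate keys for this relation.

Attribute B never appears on the right-hand side of any dependency, so B must belong to every candidate key.
{B}⁺ = {B, F}, which is not all of the schema, so we must add further attributes.
{B, C}⁺: B→F adds F; C→FKL adds K, L; CF→H adds H; BH→M adds M → {B, C, F, H, K, L, M}. Minimal: {C}⁺ = {C, F, H, K, L}; {B}⁺ = {B, F} — none reach the full schema.
{B, K}⁺: B→F adds F; K→C adds C; C→FKL adds L; CF→H adds H; BH→M adds M → {B, C, F, H, K, L, M}. Minimal: {K}⁺ = {C, F, H, K, L}; {B}⁺ = {B, F} — none reach the full schema.
{B, L}⁺: B→F adds F; BL→CK adds C, K; CF→H adds H; BH→M adds M → {B, C, F, H, K, L, M}. Minimal: {L}⁺ = {L}; {B}⁺ = {B, F} — none reach the full schema.

BC; BK; BL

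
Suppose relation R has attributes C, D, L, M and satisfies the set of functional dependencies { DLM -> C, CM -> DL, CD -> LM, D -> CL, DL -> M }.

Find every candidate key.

(D), (C, M)

{D}⁺: D→CL adds C, L; DL→M adds M → {C, D, L, M}.
{C, M}⁺: CM→DL adds D, L → {C, D, L, M}. Minimal: {M}⁺ = {M}; {C}⁺ = {C} — none reach the full schema.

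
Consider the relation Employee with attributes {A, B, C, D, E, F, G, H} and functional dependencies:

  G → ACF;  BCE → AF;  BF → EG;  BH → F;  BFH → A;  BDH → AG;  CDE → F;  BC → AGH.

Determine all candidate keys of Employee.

Attributes B, D never appear on any right-hand side, so every candidate key must contain {B, D}.
{B, D}⁺ = {B, D}, which is not all of the schema, so we must add further attributes.
{B, C, D}⁺: BC→AGH adds A, G, H; G→ACF adds F; BF→EG adds E → {A, B, C, D, E, F, G, H}. Minimal: {C, D}⁺ = {C, D}; {B, D}⁺ = {B, D}; {B, C}⁺ = {A, B, C, E, F, G, H} — none reach the full schema.
{B, D, F}⁺: BF→EG adds E, G; G→ACF adds A, C; BC→AGH adds H → {A, B, C, D, E, F, G, H}. Minimal: {D, F}⁺ = {D, F}; {B, F}⁺ = {A, B, C, E, F, G, H}; {B, D}⁺ = {B, D} — none reach the full schema.
{B, D, G}⁺: G→ACF adds A, C, F; BF→EG adds E; BC→AGH adds H → {A, B, C, D, E, F, G, H}. Minimal: {D, G}⁺ = {A, C, D, F, G}; {B, G}⁺ = {A, B, C, E, F, G, H}; {B, D}⁺ = {B, D} — none reach the full schema.
{B, D, H}⁺: BH→F adds F; BFH→A adds A; BDH→AG adds G; G→ACF adds C; BF→EG adds E → {A, B, C, D, E, F, G, H}. Minimal: {D, H}⁺ = {D, H}; {B, H}⁺ = {A, B, C, E, F, G, H}; {B, D}⁺ = {B, D} — none reach the full schema.
Any other superkey contains one of these as a subset, so there are no further candidate keys.

{B, C, D}, {B, D, F}, {B, D, G}, {B, D, H}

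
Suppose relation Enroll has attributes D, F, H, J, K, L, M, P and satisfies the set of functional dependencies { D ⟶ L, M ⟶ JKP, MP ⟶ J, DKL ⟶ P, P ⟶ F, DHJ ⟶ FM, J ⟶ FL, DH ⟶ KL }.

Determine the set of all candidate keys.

Attributes D, H never appear on any right-hand side, so every candidate key must contain {D, H}.
{D, H}⁺ = {D, F, H, K, L, P}, which is not all of the schema, so we must add further attributes.
{D, H, J}⁺: D→L adds L; DHJ→FM adds F, M; DH→KL adds K; M→JKP adds P → {D, F, H, J, K, L, M, P}. Minimal: {H, J}⁺ = {F, H, J, L}; {D, J}⁺ = {D, F, J, L}; {D, H}⁺ = {D, F, H, K, L, P} — none reach the full schema.
{D, H, M}⁺: D→L adds L; M→JKP adds J, K, P; P→F adds F → {D, F, H, J, K, L, M, P}. Minimal: {H, M}⁺ = {F, H, J, K, L, M, P}; {D, M}⁺ = {D, F, J, K, L, M, P}; {D, H}⁺ = {D, F, H, K, L, P} — none reach the full schema.
Any other superkey contains one of these as a subset, so there are no further candidate keys.

{D, H, J}, {D, H, M}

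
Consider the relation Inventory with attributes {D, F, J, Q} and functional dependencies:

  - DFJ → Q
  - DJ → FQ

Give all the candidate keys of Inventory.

{D, J}

Attributes D, J never appear on any right-hand side, so every candidate key must contain {D, J}.
{D, J}⁺ = {D, F, J, Q}, which is all of the schema, so {D, J} is the only candidate key.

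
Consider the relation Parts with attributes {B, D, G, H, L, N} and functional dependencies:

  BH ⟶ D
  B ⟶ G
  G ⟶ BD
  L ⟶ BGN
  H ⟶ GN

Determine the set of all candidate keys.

{H, L}

Attributes H, L never appear on any right-hand side, so every candidate key must contain {H, L}.
{H, L}⁺ = {B, D, G, H, L, N}, which is all of the schema, so {H, L} is the only candidate key.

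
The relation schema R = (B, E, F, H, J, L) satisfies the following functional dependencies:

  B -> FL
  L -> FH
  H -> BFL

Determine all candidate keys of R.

BEJ, EHJ, EJL

Attributes E, J never appear on any right-hand side, so every candidate key must contain {E, J}.
{E, J}⁺ = {E, J}, which is not all of the schema, so we must add further attributes.
{B, E, J}⁺: B→FL adds F, L; L→FH adds H → {B, E, F, H, J, L}.
{E, H, J}⁺: H→BFL adds B, F, L → {B, E, F, H, J, L}.
{E, J, L}⁺: L→FH adds F, H; H→BFL adds B → {B, E, F, H, J, L}.
Any other superkey contains one of these as a subset, so there are no further candidate keys.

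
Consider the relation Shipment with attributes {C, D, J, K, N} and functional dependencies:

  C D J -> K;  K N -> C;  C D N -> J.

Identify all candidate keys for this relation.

{C, D, N}, {D, K, N}

{C, D, N}⁺: CDN→J adds J; CDJ→K adds K → {C, D, J, K, N}. Minimal: {D, N}⁺ = {D, N}; {C, N}⁺ = {C, N}; {C, D}⁺ = {C, D} — none reach the full schema.
{D, K, N}⁺: KN→C adds C; CDN→J adds J → {C, D, J, K, N}. Minimal: {K, N}⁺ = {C, K, N}; {D, N}⁺ = {D, N}; {D, K}⁺ = {D, K} — none reach the full schema.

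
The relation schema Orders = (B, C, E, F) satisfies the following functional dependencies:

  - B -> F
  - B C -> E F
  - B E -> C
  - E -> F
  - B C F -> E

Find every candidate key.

Attribute B never appears on the right-hand side of any dependency, so B must belong to every candidate key.
{B}⁺ = {B, F}, which is not all of the schema, so we must add further attributes.
{B, C}⁺: B→F adds F; BC→EF adds E → {B, C, E, F}.
{B, E}⁺: B→F adds F; BE→C adds C → {B, C, E, F}.

BC, BE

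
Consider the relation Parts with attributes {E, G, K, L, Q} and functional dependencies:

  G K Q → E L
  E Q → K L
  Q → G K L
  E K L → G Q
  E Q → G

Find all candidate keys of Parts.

{Q}⁺: Q→GKL adds G, K, L; GKQ→EL adds E → {E, G, K, L, Q}.
{E, K, L}⁺: EKL→GQ adds G, Q → {E, G, K, L, Q}. Minimal: {K, L}⁺ = {K, L}; {E, L}⁺ = {E, L}; {E, K}⁺ = {E, K} — none reach the full schema.
Any other superkey contains one of these as a subset, so there are no further candidate keys.

Q, EKL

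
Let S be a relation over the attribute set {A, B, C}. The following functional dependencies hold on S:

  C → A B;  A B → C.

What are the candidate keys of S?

(C); (A, B)

{C}⁺: C→AB adds A, B → {A, B, C}.
{A, B}⁺: AB→C adds C → {A, B, C}. Minimal: {B}⁺ = {B}; {A}⁺ = {A} — none reach the full schema.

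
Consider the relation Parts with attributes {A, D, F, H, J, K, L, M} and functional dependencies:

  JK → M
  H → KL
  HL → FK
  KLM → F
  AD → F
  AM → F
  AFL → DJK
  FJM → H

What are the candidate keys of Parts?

Attribute A never appears on the right-hand side of any dependency, so A must belong to every candidate key.
{A}⁺ = {A}, which is not all of the schema, so we must add further attributes.
{A, H}⁺: H→KL adds K, L; HL→FK adds F; AFL→DJK adds D, J; JK→M adds M → {A, D, F, H, J, K, L, M}. Minimal: {H}⁺ = {F, H, K, L}; {A}⁺ = {A} — none reach the full schema.
{A, D, L}⁺: AD→F adds F; AFL→DJK adds J, K; JK→M adds M; FJM→H adds H → {A, D, F, H, J, K, L, M}. Minimal: {D, L}⁺ = {D, L}; {A, L}⁺ = {A, L}; {A, D}⁺ = {A, D, F} — none reach the full schema.
{A, F, L}⁺: AFL→DJK adds D, J, K; JK→M adds M; FJM→H adds H → {A, D, F, H, J, K, L, M}. Minimal: {F, L}⁺ = {F, L}; {A, L}⁺ = {A, L}; {A, F}⁺ = {A, F} — none reach the full schema.
{A, J, K}⁺: JK→M adds M; AM→F adds F; FJM→H adds H; H→KL adds L; AFL→DJK adds D → {A, D, F, H, J, K, L, M}. Minimal: {J, K}⁺ = {J, K, M}; {A, K}⁺ = {A, K}; {A, J}⁺ = {A, J} — none reach the full schema.
{A, J, M}⁺: AM→F adds F; FJM→H adds H; H→KL adds K, L; AFL→DJK adds D → {A, D, F, H, J, K, L, M}. Minimal: {J, M}⁺ = {J, M}; {A, M}⁺ = {A, F, M}; {A, J}⁺ = {A, J} — none reach the full schema.
{A, L, M}⁺: AM→F adds F; AFL→DJK adds D, J, K; FJM→H adds H → {A, D, F, H, J, K, L, M}. Minimal: {L, M}⁺ = {L, M}; {A, M}⁺ = {A, F, M}; {A, L}⁺ = {A, L} — none reach the full schema.
Any other superkey contains one of these as a subset, so there are no further candidate keys.

{A, H}; {A, D, L}; {A, F, L}; {A, J, K}; {A, J, M}; {A, L, M}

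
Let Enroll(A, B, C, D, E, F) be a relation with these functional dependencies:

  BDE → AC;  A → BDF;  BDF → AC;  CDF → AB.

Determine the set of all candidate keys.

Attribute E never appears on the right-hand side of any dependency, so E must belong to every candidate key.
{E}⁺ = {E}, which is not all of the schema, so we must add further attributes.
{A, E}⁺: A→BDF adds B, D, F; BDF→AC adds C → {A, B, C, D, E, F}. Minimal: {E}⁺ = {E}; {A}⁺ = {A, B, C, D, F} — none reach the full schema.
{B, D, E}⁺: BDE→AC adds A, C; A→BDF adds F → {A, B, C, D, E, F}. Minimal: {D, E}⁺ = {D, E}; {B, E}⁺ = {B, E}; {B, D}⁺ = {B, D} — none reach the full schema.
{C, D, E, F}⁺: CDF→AB adds A, B → {A, B, C, D, E, F}. Minimal: {D, E, F}⁺ = {D, E, F}; {C, E, F}⁺ = {C, E, F}; {C, D, F}⁺ = {A, B, C, D, F}; … — none reach the full schema.
Any other superkey contains one of these as a subset, so there are no further candidate keys.

{A, E}, {B, D, E}, {C, D, E, F}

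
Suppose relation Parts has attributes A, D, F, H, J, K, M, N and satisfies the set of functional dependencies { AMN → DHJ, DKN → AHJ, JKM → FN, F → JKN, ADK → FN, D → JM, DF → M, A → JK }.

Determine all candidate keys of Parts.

{A, D}, {A, M}, {D, F}, {D, K}

{A, D}⁺: D→JM adds J, M; A→JK adds K; JKM→FN adds F, N; AMN→DHJ adds H → {A, D, F, H, J, K, M, N}. Minimal: {D}⁺ = {D, J, M}; {A}⁺ = {A, J, K} — none reach the full schema.
{A, M}⁺: A→JK adds J, K; JKM→FN adds F, N; AMN→DHJ adds D, H → {A, D, F, H, J, K, M, N}. Minimal: {M}⁺ = {M}; {A}⁺ = {A, J, K} — none reach the full schema.
{D, F}⁺: F→JKN adds J, K, N; D→JM adds M; DKN→AHJ adds A, H → {A, D, F, H, J, K, M, N}. Minimal: {F}⁺ = {F, J, K, N}; {D}⁺ = {D, J, M} — none reach the full schema.
{D, K}⁺: D→JM adds J, M; JKM→FN adds F, N; DKN→AHJ adds A, H → {A, D, F, H, J, K, M, N}. Minimal: {K}⁺ = {K}; {D}⁺ = {D, J, M} — none reach the full schema.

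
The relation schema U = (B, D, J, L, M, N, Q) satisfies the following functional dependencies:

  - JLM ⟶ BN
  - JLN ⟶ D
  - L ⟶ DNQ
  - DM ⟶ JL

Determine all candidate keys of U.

Attribute M never appears on the right-hand side of any dependency, so M must belong to every candidate key.
{M}⁺ = {M}, which is not all of the schema, so we must add further attributes.
{D, M}⁺: DM→JL adds J, L; JLM→BN adds B, N; L→DNQ adds Q → {B, D, J, L, M, N, Q}.
{L, M}⁺: L→DNQ adds D, N, Q; DM→JL adds J; JLM→BN adds B → {B, D, J, L, M, N, Q}.
Any other superkey contains one of these as a subset, so there are no further candidate keys.

{D, M}; {L, M}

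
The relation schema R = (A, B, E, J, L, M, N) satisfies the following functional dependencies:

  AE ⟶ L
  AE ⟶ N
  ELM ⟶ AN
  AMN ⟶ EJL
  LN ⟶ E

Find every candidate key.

(A, B, E, M), (A, B, M, N), (B, E, L, M), (B, L, M, N)

Attributes B, M never appear on any right-hand side, so every candidate key must contain {B, M}.
{B, M}⁺ = {B, M}, which is not all of the schema, so we must add further attributes.
{A, B, E, M}⁺: AE→L adds L; AE→N adds N; AMN→EJL adds J → {A, B, E, J, L, M, N}. Minimal: {B, E, M}⁺ = {B, E, M}; {A, E, M}⁺ = {A, E, J, L, M, N}; {A, B, M}⁺ = {A, B, M}; … — none reach the full schema.
{A, B, M, N}⁺: AMN→EJL adds E, J, L → {A, B, E, J, L, M, N}. Minimal: {B, M, N}⁺ = {B, M, N}; {A, M, N}⁺ = {A, E, J, L, M, N}; {A, B, N}⁺ = {A, B, N}; … — none reach the full schema.
{B, E, L, M}⁺: ELM→AN adds A, N; AMN→EJL adds J → {A, B, E, J, L, M, N}. Minimal: {E, L, M}⁺ = {A, E, J, L, M, N}; {B, L, M}⁺ = {B, L, M}; {B, E, M}⁺ = {B, E, M}; … — none reach the full schema.
{B, L, M, N}⁺: LN→E adds E; ELM→AN adds A; AMN→EJL adds J → {A, B, E, J, L, M, N}. Minimal: {L, M, N}⁺ = {A, E, J, L, M, N}; {B, M, N}⁺ = {B, M, N}; {B, L, N}⁺ = {B, E, L, N}; … — none reach the full schema.
Any other superkey contains one of these as a subset, so there are no further candidate keys.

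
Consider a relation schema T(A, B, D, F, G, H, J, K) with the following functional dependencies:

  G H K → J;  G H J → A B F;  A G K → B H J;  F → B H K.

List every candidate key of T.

Attributes D, G never appear on any right-hand side, so every candidate key must contain {D, G}.
{D, G}⁺ = {D, G}, which is not all of the schema, so we must add further attributes.
{D, F, G}⁺: F→BHK adds B, H, K; GHK→J adds J; GHJ→ABF adds A → {A, B, D, F, G, H, J, K}. Minimal: {F, G}⁺ = {A, B, F, G, H, J, K}; {D, G}⁺ = {D, G}; {D, F}⁺ = {B, D, F, H, K} — none reach the full schema.
{A, D, G, K}⁺: AGK→BHJ adds B, H, J; GHJ→ABF adds F → {A, B, D, F, G, H, J, K}. Minimal: {D, G, K}⁺ = {D, G, K}; {A, G, K}⁺ = {A, B, F, G, H, J, K}; {A, D, K}⁺ = {A, D, K}; … — none reach the full schema.
{D, G, H, J}⁺: GHJ→ABF adds A, B, F; F→BHK adds K → {A, B, D, F, G, H, J, K}. Minimal: {G, H, J}⁺ = {A, B, F, G, H, J, K}; {D, H, J}⁺ = {D, H, J}; {D, G, J}⁺ = {D, G, J}; … — none reach the full schema.
{D, G, H, K}⁺: GHK→J adds J; GHJ→ABF adds A, B, F → {A, B, D, F, G, H, J, K}. Minimal: {G, H, K}⁺ = {A, B, F, G, H, J, K}; {D, H, K}⁺ = {D, H, K}; {D, G, K}⁺ = {D, G, K}; … — none reach the full schema.

{D, F, G}; {A, D, G, K}; {D, G, H, J}; {D, G, H, K}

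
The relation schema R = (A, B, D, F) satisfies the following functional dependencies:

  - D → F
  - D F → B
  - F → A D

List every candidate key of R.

{D}⁺: D→F adds F; DF→B adds B; F→AD adds A → {A, B, D, F}.
{F}⁺: F→AD adds A, D; DF→B adds B → {A, B, D, F}.

{D}, {F}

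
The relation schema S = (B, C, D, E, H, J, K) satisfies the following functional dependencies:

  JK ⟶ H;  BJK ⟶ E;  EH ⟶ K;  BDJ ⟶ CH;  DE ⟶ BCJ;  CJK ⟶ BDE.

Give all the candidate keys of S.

{D, E}⁺: DE→BCJ adds B, C, J; BDJ→CH adds H; EH→K adds K → {B, C, D, E, H, J, K}.
{C, J, K}⁺: JK→H adds H; CJK→BDE adds B, D, E → {B, C, D, E, H, J, K}.
{B, D, J, K}⁺: JK→H adds H; BJK→E adds E; BDJ→CH adds C → {B, C, D, E, H, J, K}.
{C, E, H, J}⁺: EH→K adds K; CJK→BDE adds B, D → {B, C, D, E, H, J, K}.
Any other superkey contains one of these as a subset, so there are no further candidate keys.

(D, E); (C, J, K); (B, D, J, K); (C, E, H, J)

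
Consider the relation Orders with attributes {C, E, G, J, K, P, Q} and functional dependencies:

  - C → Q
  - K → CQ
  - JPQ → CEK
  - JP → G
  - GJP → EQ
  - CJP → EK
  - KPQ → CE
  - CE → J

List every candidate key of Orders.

{J, P}; {K, P}; {C, E, P}

Attribute P never appears on the right-hand side of any dependency, so P must belong to every candidate key.
{P}⁺ = {P}, which is not all of the schema, so we must add further attributes.
{J, P}⁺: JP→G adds G; GJP→EQ adds E, Q; JPQ→CEK adds C, K → {C, E, G, J, K, P, Q}. Minimal: {P}⁺ = {P}; {J}⁺ = {J} — none reach the full schema.
{K, P}⁺: K→CQ adds C, Q; KPQ→CE adds E; CE→J adds J; JP→G adds G → {C, E, G, J, K, P, Q}. Minimal: {P}⁺ = {P}; {K}⁺ = {C, K, Q} — none reach the full schema.
{C, E, P}⁺: C→Q adds Q; CE→J adds J; JPQ→CEK adds K; JP→G adds G → {C, E, G, J, K, P, Q}. Minimal: {E, P}⁺ = {E, P}; {C, P}⁺ = {C, P, Q}; {C, E}⁺ = {C, E, J, Q} — none reach the full schema.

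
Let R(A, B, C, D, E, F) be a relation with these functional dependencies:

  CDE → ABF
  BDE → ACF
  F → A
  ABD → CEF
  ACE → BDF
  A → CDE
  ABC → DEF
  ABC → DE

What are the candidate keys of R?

{A}; {F}; {B, D, E}; {C, D, E}

{A}⁺: A→CDE adds C, D, E; CDE→ABF adds B, F → {A, B, C, D, E, F}.
{F}⁺: F→A adds A; A→CDE adds C, D, E; CDE→ABF adds B → {A, B, C, D, E, F}.
{B, D, E}⁺: BDE→ACF adds A, C, F → {A, B, C, D, E, F}. Minimal: {D, E}⁺ = {D, E}; {B, E}⁺ = {B, E}; {B, D}⁺ = {B, D} — none reach the full schema.
{C, D, E}⁺: CDE→ABF adds A, B, F → {A, B, C, D, E, F}. Minimal: {D, E}⁺ = {D, E}; {C, E}⁺ = {C, E}; {C, D}⁺ = {C, D} — none reach the full schema.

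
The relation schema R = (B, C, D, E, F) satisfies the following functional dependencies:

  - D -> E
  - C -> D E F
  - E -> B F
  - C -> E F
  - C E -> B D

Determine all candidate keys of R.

{C}

Attribute C never appears on the right-hand side of any dependency, so C must belong to every candidate key.
{C}⁺ = {B, C, D, E, F}, which is all of the schema, so {C} is the only candidate key.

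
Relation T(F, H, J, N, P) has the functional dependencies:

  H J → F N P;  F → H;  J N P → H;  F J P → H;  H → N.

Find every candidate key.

Attribute J never appears on the right-hand side of any dependency, so J must belong to every candidate key.
{J}⁺ = {J}, which is not all of the schema, so we must add further attributes.
{F, J}⁺: F→H adds H; H→N adds N; HJ→FNP adds P → {F, H, J, N, P}. Minimal: {J}⁺ = {J}; {F}⁺ = {F, H, N} — none reach the full schema.
{H, J}⁺: HJ→FNP adds F, N, P → {F, H, J, N, P}. Minimal: {J}⁺ = {J}; {H}⁺ = {H, N} — none reach the full schema.
{J, N, P}⁺: JNP→H adds H; HJ→FNP adds F → {F, H, J, N, P}. Minimal: {N, P}⁺ = {N, P}; {J, P}⁺ = {J, P}; {J, N}⁺ = {J, N} — none reach the full schema.
Any other superkey contains one of these as a subset, so there are no further candidate keys.

FJ, HJ, JNP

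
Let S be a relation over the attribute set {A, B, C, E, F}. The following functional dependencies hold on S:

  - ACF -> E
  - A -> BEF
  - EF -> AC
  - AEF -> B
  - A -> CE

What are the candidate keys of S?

{A}⁺: A→BEF adds B, E, F; EF→AC adds C → {A, B, C, E, F}.
{E, F}⁺: EF→AC adds A, C; AEF→B adds B → {A, B, C, E, F}. Minimal: {F}⁺ = {F}; {E}⁺ = {E} — none reach the full schema.
Any other superkey contains one of these as a subset, so there are no further candidate keys.

A, EF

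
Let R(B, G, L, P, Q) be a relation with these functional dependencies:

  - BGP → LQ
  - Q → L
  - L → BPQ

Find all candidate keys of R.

{G, L}, {G, Q}, {B, G, P}

Attribute G never appears on the right-hand side of any dependency, so G must belong to every candidate key.
{G}⁺ = {G}, which is not all of the schema, so we must add further attributes.
{G, L}⁺: L→BPQ adds B, P, Q → {B, G, L, P, Q}.
{G, Q}⁺: Q→L adds L; L→BPQ adds B, P → {B, G, L, P, Q}.
{B, G, P}⁺: BGP→LQ adds L, Q → {B, G, L, P, Q}.
Any other superkey contains one of these as a subset, so there are no further candidate keys.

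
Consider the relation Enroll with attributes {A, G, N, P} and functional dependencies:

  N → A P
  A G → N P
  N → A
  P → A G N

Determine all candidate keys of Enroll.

{N}⁺: N→AP adds A, P; P→AGN adds G → {A, G, N, P}.
{P}⁺: P→AGN adds A, G, N → {A, G, N, P}.
{A, G}⁺: AG→NP adds N, P → {A, G, N, P}. Minimal: {G}⁺ = {G}; {A}⁺ = {A} — none reach the full schema.

(N); (P); (A, G)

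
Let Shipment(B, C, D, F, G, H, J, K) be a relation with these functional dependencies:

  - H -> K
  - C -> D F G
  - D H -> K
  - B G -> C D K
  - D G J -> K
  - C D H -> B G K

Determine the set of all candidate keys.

Attributes H, J never appear on any right-hand side, so every candidate key must contain {H, J}.
{H, J}⁺ = {H, J, K}, which is not all of the schema, so we must add further attributes.
{C, H, J}⁺: H→K adds K; C→DFG adds D, F, G; CDH→BGK adds B → {B, C, D, F, G, H, J, K}.
{B, G, H, J}⁺: H→K adds K; BG→CDK adds C, D; C→DFG adds F → {B, C, D, F, G, H, J, K}.
Any other superkey contains one of these as a subset, so there are no further candidate keys.

{C, H, J}, {B, G, H, J}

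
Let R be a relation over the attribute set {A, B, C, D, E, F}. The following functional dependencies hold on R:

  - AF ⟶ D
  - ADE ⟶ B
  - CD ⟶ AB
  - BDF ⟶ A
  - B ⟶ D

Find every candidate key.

(A, C, E, F), (B, C, E, F), (C, D, E, F)

Attributes C, E, F never appear on any right-hand side, so every candidate key must contain {C, E, F}.
{C, E, F}⁺ = {C, E, F}, which is not all of the schema, so we must add further attributes.
{A, C, E, F}⁺: AF→D adds D; ADE→B adds B → {A, B, C, D, E, F}.
{B, C, E, F}⁺: B→D adds D; CD→AB adds A → {A, B, C, D, E, F}.
{C, D, E, F}⁺: CD→AB adds A, B → {A, B, C, D, E, F}.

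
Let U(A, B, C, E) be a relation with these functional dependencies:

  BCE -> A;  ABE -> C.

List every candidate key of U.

{A, B, E}; {B, C, E}

{A, B, E}⁺: ABE→C adds C → {A, B, C, E}.
{B, C, E}⁺: BCE→A adds A → {A, B, C, E}.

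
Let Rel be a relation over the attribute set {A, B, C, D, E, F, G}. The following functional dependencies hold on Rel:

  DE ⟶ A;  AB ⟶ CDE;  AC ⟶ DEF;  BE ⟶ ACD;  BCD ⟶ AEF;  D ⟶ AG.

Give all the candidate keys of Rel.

{A, B}, {B, D}, {B, E}

Attribute B never appears on the right-hand side of any dependency, so B must belong to every candidate key.
{B}⁺ = {B}, which is not all of the schema, so we must add further attributes.
{A, B}⁺: AB→CDE adds C, D, E; AC→DEF adds F; D→AG adds G → {A, B, C, D, E, F, G}.
{B, D}⁺: D→AG adds A, G; AB→CDE adds C, E; AC→DEF adds F → {A, B, C, D, E, F, G}.
{B, E}⁺: BE→ACD adds A, C, D; BCD→AEF adds F; D→AG adds G → {A, B, C, D, E, F, G}.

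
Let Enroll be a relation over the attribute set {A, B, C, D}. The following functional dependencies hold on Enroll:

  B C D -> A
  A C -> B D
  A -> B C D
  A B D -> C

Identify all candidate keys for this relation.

A, BCD

{A}⁺: A→BCD adds B, C, D → {A, B, C, D}.
{B, C, D}⁺: BCD→A adds A → {A, B, C, D}. Minimal: {C, D}⁺ = {C, D}; {B, D}⁺ = {B, D}; {B, C}⁺ = {B, C} — none reach the full schema.
Any other superkey contains one of these as a subset, so there are no further candidate keys.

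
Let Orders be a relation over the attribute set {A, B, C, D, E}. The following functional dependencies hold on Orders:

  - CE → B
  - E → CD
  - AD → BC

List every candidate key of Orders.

AE

Attributes A, E never appear on any right-hand side, so every candidate key must contain {A, E}.
{A, E}⁺ = {A, B, C, D, E}, which is all of the schema, so {A, E} is the only candidate key.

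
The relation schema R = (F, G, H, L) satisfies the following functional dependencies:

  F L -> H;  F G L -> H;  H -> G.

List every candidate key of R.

Attributes F, L never appear on any right-hand side, so every candidate key must contain {F, L}.
{F, L}⁺ = {F, G, H, L}, which is all of the schema, so {F, L} is the only candidate key.

(F, L)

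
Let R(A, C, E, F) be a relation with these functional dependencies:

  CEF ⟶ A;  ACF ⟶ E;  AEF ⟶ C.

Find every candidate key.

Attribute F never appears on the right-hand side of any dependency, so F must belong to every candidate key.
{F}⁺ = {F}, which is not all of the schema, so we must add further attributes.
{A, C, F}⁺: ACF→E adds E → {A, C, E, F}. Minimal: {C, F}⁺ = {C, F}; {A, F}⁺ = {A, F}; {A, C}⁺ = {A, C} — none reach the full schema.
{A, E, F}⁺: AEF→C adds C → {A, C, E, F}. Minimal: {E, F}⁺ = {E, F}; {A, F}⁺ = {A, F}; {A, E}⁺ = {A, E} — none reach the full schema.
{C, E, F}⁺: CEF→A adds A → {A, C, E, F}. Minimal: {E, F}⁺ = {E, F}; {C, F}⁺ = {C, F}; {C, E}⁺ = {C, E} — none reach the full schema.

ACF; AEF; CEF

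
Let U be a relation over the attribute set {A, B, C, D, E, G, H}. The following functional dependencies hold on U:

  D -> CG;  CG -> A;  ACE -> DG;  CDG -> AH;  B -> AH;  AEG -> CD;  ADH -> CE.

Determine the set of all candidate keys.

{B, D}, {B, C, E}, {B, E, G}

Attribute B never appears on the right-hand side of any dependency, so B must belong to every candidate key.
{B}⁺ = {A, B, H}, which is not all of the schema, so we must add further attributes.
{B, D}⁺: D→CG adds C, G; CG→A adds A; CDG→AH adds H; ADH→CE adds E → {A, B, C, D, E, G, H}.
{B, C, E}⁺: B→AH adds A, H; ACE→DG adds D, G → {A, B, C, D, E, G, H}.
{B, E, G}⁺: B→AH adds A, H; AEG→CD adds C, D → {A, B, C, D, E, G, H}.
Any other superkey contains one of these as a subset, so there are no further candidate keys.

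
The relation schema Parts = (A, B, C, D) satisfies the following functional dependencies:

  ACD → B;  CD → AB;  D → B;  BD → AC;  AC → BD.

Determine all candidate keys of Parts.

{D}⁺: D→B adds B; BD→AC adds A, C → {A, B, C, D}.
{A, C}⁺: AC→BD adds B, D → {A, B, C, D}. Minimal: {C}⁺ = {C}; {A}⁺ = {A} — none reach the full schema.
Any other superkey contains one of these as a subset, so there are no further candidate keys.

{D}, {A, C}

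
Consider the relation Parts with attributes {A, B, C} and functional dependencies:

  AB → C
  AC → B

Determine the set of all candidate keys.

Attribute A never appears on the right-hand side of any dependency, so A must belong to every candidate key.
{A}⁺ = {A}, which is not all of the schema, so we must add further attributes.
{A, B}⁺: AB→C adds C → {A, B, C}. Minimal: {B}⁺ = {B}; {A}⁺ = {A} — none reach the full schema.
{A, C}⁺: AC→B adds B → {A, B, C}. Minimal: {C}⁺ = {C}; {A}⁺ = {A} — none reach the full schema.
Any other superkey contains one of these as a subset, so there are no further candidate keys.

{A, B}, {A, C}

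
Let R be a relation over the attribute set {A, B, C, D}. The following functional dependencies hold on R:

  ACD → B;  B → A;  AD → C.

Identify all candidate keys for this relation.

Attribute D never appears on the right-hand side of any dependency, so D must belong to every candidate key.
{D}⁺ = {D}, which is not all of the schema, so we must add further attributes.
{A, D}⁺: AD→C adds C; ACD→B adds B → {A, B, C, D}. Minimal: {D}⁺ = {D}; {A}⁺ = {A} — none reach the full schema.
{B, D}⁺: B→A adds A; AD→C adds C → {A, B, C, D}. Minimal: {D}⁺ = {D}; {B}⁺ = {A, B} — none reach the full schema.

{A, D}, {B, D}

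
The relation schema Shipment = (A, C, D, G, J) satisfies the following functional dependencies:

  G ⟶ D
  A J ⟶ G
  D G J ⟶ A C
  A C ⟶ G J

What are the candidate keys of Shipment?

{A, C}⁺: AC→GJ adds G, J; G→D adds D → {A, C, D, G, J}. Minimal: {C}⁺ = {C}; {A}⁺ = {A} — none reach the full schema.
{A, J}⁺: AJ→G adds G; G→D adds D; DGJ→AC adds C → {A, C, D, G, J}. Minimal: {J}⁺ = {J}; {A}⁺ = {A} — none reach the full schema.
{G, J}⁺: G→D adds D; DGJ→AC adds A, C → {A, C, D, G, J}. Minimal: {J}⁺ = {J}; {G}⁺ = {D, G} — none reach the full schema.

{A, C}, {A, J}, {G, J}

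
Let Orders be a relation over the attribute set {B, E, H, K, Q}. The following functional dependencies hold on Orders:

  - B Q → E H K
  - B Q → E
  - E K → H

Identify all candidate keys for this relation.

{B, Q}

{B, Q}⁺: BQ→EHK adds E, H, K → {B, E, H, K, Q}. Minimal: {Q}⁺ = {Q}; {B}⁺ = {B} — none reach the full schema.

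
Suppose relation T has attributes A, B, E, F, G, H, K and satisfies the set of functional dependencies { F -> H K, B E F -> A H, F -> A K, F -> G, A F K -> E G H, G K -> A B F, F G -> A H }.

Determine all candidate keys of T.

{F}⁺: F→HK adds H, K; F→AK adds A; F→G adds G; AFK→EGH adds E; GK→ABF adds B → {A, B, E, F, G, H, K}.
{G, K}⁺: GK→ABF adds A, B, F; FG→AH adds H; AFK→EGH adds E → {A, B, E, F, G, H, K}. Minimal: {K}⁺ = {K}; {G}⁺ = {G} — none reach the full schema.
Any other superkey contains one of these as a subset, so there are no further candidate keys.

(F); (G, K)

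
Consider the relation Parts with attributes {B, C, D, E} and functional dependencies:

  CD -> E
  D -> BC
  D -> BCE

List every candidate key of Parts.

{D}

Attribute D never appears on the right-hand side of any dependency, so D must belong to every candidate key.
{D}⁺ = {B, C, D, E}, which is all of the schema, so {D} is the only candidate key.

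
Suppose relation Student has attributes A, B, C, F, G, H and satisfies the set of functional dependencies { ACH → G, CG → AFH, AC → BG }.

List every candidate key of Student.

Attribute C never appears on the right-hand side of any dependency, so C must belong to every candidate key.
{C}⁺ = {C}, which is not all of the schema, so we must add further attributes.
{A, C}⁺: AC→BG adds B, G; CG→AFH adds F, H → {A, B, C, F, G, H}. Minimal: {C}⁺ = {C}; {A}⁺ = {A} — none reach the full schema.
{C, G}⁺: CG→AFH adds A, F, H; AC→BG adds B → {A, B, C, F, G, H}. Minimal: {G}⁺ = {G}; {C}⁺ = {C} — none reach the full schema.

AC, CG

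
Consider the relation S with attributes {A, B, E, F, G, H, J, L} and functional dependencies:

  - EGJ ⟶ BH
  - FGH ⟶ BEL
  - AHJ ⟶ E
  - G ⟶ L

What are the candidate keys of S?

{A, E, F, G, J}, {A, F, G, H, J}

Attributes A, F, G, J never appear on any right-hand side, so every candidate key must contain {A, F, G, J}.
{A, F, G, J}⁺ = {A, F, G, J, L}, which is not all of the schema, so we must add further attributes.
{A, E, F, G, J}⁺: EGJ→BH adds B, H; FGH→BEL adds L → {A, B, E, F, G, H, J, L}. Minimal: {E, F, G, J}⁺ = {B, E, F, G, H, J, L}; {A, F, G, J}⁺ = {A, F, G, J, L}; {A, E, G, J}⁺ = {A, B, E, G, H, J, L}; … — none reach the full schema.
{A, F, G, H, J}⁺: FGH→BEL adds B, E, L → {A, B, E, F, G, H, J, L}. Minimal: {F, G, H, J}⁺ = {B, E, F, G, H, J, L}; {A, G, H, J}⁺ = {A, B, E, G, H, J, L}; {A, F, H, J}⁺ = {A, E, F, H, J}; … — none reach the full schema.
Any other superkey contains one of these as a subset, so there are no further candidate keys.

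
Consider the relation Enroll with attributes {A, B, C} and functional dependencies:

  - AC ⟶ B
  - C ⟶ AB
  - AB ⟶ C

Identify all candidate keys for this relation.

C, AB

{C}⁺: C→AB adds A, B → {A, B, C}.
{A, B}⁺: AB→C adds C → {A, B, C}. Minimal: {B}⁺ = {B}; {A}⁺ = {A} — none reach the full schema.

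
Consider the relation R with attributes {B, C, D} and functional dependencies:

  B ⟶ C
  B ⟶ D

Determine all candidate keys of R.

{B}⁺: B→C adds C; B→D adds D → {B, C, D}.

B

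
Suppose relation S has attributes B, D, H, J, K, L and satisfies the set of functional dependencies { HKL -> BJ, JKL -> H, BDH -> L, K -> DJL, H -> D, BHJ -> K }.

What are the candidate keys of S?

{K}⁺: K→DJL adds D, J, L; JKL→H adds H; HKL→BJ adds B → {B, D, H, J, K, L}.
{B, H, J}⁺: H→D adds D; BHJ→K adds K; BDH→L adds L → {B, D, H, J, K, L}. Minimal: {H, J}⁺ = {D, H, J}; {B, J}⁺ = {B, J}; {B, H}⁺ = {B, D, H, L} — none reach the full schema.
Any other superkey contains one of these as a subset, so there are no further candidate keys.

{K}; {B, H, J}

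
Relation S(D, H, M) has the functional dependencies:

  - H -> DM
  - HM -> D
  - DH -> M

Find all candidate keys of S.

{H}

Attribute H never appears on the right-hand side of any dependency, so H must belong to every candidate key.
{H}⁺ = {D, H, M}, which is all of the schema, so {H} is the only candidate key.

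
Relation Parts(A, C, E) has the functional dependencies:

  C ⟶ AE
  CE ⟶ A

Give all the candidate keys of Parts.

Attribute C never appears on the right-hand side of any dependency, so C must belong to every candidate key.
{C}⁺ = {A, C, E}, which is all of the schema, so {C} is the only candidate key.

(C)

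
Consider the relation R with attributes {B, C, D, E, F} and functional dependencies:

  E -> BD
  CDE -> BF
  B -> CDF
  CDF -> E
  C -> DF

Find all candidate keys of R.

{B}⁺: B→CDF adds C, D, F; CDF→E adds E → {B, C, D, E, F}.
{C}⁺: C→DF adds D, F; CDF→E adds E; E→BD adds B → {B, C, D, E, F}.
{E}⁺: E→BD adds B, D; B→CDF adds C, F → {B, C, D, E, F}.

(B), (C), (E)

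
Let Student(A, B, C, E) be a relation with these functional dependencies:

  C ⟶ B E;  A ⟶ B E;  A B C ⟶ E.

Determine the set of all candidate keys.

Attributes A, C never appear on any right-hand side, so every candidate key must contain {A, C}.
{A, C}⁺ = {A, B, C, E}, which is all of the schema, so {A, C} is the only candidate key.

{A, C}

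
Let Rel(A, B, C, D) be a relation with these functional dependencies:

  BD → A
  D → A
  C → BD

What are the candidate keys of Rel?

{C}

Attribute C never appears on the right-hand side of any dependency, so C must belong to every candidate key.
{C}⁺ = {A, B, C, D}, which is all of the schema, so {C} is the only candidate key.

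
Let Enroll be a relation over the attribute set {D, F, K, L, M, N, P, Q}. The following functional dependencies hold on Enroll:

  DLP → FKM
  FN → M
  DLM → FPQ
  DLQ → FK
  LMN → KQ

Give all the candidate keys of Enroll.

Attributes D, L, N never appear on any right-hand side, so every candidate key must contain {D, L, N}.
{D, L, N}⁺ = {D, L, N}, which is not all of the schema, so we must add further attributes.
{D, F, L, N}⁺: FN→M adds M; DLM→FPQ adds P, Q; DLQ→FK adds K → {D, F, K, L, M, N, P, Q}.
{D, L, M, N}⁺: DLM→FPQ adds F, P, Q; DLQ→FK adds K → {D, F, K, L, M, N, P, Q}.
{D, L, N, P}⁺: DLP→FKM adds F, K, M; DLM→FPQ adds Q → {D, F, K, L, M, N, P, Q}.
{D, L, N, Q}⁺: DLQ→FK adds F, K; FN→M adds M; DLM→FPQ adds P → {D, F, K, L, M, N, P, Q}.
Any other superkey contains one of these as a subset, so there are no further candidate keys.

DFLN; DLMN; DLNP; DLNQ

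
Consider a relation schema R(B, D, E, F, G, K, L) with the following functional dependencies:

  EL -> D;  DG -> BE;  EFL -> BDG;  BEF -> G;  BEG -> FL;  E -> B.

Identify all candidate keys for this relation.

Attribute K never appears on the right-hand side of any dependency, so K must belong to every candidate key.
{K}⁺ = {K}, which is not all of the schema, so we must add further attributes.
{D, G, K}⁺: DG→BE adds B, E; BEG→FL adds F, L → {B, D, E, F, G, K, L}. Minimal: {G, K}⁺ = {G, K}; {D, K}⁺ = {D, K}; {D, G}⁺ = {B, D, E, F, G, L} — none reach the full schema.
{E, F, K}⁺: E→B adds B; BEF→G adds G; BEG→FL adds L; EL→D adds D → {B, D, E, F, G, K, L}. Minimal: {F, K}⁺ = {F, K}; {E, K}⁺ = {B, E, K}; {E, F}⁺ = {B, D, E, F, G, L} — none reach the full schema.
{E, G, K}⁺: E→B adds B; BEG→FL adds F, L; EL→D adds D → {B, D, E, F, G, K, L}. Minimal: {G, K}⁺ = {G, K}; {E, K}⁺ = {B, E, K}; {E, G}⁺ = {B, D, E, F, G, L} — none reach the full schema.
Any other superkey contains one of these as a subset, so there are no further candidate keys.

DGK; EFK; EGK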